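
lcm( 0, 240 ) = 0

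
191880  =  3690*52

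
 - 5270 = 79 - 5349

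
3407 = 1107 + 2300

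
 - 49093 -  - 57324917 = 57275824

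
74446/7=74446/7 =10635.14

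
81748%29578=22592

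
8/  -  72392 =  - 1/9049  =  - 0.00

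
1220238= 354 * 3447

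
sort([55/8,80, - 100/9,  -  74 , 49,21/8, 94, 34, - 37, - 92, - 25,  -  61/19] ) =[-92,-74, - 37,  -  25,  -  100/9,-61/19, 21/8,  55/8, 34,49,80,  94 ]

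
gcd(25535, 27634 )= 1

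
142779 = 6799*21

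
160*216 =34560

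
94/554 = 47/277 = 0.17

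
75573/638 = 75573/638 = 118.45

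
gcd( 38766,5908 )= 14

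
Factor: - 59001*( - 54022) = 2^1  *  3^1*71^1*277^1*27011^1 = 3187352022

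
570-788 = -218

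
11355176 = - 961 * (-11816 )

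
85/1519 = 85/1519 = 0.06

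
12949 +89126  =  102075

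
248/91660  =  62/22915 = 0.00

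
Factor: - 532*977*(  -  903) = 469346892 = 2^2*3^1*7^2*19^1 * 43^1 * 977^1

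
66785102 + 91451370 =158236472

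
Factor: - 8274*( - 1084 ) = 2^3*3^1*7^1  *197^1*271^1 = 8969016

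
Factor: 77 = 7^1*11^1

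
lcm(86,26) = 1118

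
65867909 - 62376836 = 3491073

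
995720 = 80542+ 915178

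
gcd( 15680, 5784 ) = 8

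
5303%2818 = 2485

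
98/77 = 14/11  =  1.27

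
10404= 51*204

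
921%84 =81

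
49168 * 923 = 45382064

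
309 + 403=712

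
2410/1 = 2410 = 2410.00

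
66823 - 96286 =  - 29463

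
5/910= 1/182 = 0.01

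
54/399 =18/133 = 0.14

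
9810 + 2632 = 12442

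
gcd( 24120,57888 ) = 4824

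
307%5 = 2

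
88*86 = 7568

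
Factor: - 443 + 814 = 371 = 7^1*53^1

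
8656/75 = 8656/75= 115.41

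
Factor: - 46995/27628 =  - 2^(-2)*3^1*5^1*13^1 * 241^1*6907^(- 1)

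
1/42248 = 1/42248 = 0.00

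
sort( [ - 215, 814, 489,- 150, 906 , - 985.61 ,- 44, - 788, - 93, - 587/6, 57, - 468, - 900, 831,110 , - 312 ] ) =[ - 985.61,  -  900, - 788,-468 , - 312, - 215, - 150, - 587/6, - 93,  -  44,  57,110, 489 , 814,  831,906] 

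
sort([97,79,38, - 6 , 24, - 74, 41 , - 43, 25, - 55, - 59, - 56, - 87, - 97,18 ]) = [ - 97, - 87, - 74,  -  59 , - 56 , - 55,-43, - 6,18, 24, 25 , 38,41,79,97 ] 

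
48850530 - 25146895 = 23703635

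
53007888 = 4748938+48258950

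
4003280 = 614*6520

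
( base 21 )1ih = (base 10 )836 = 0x344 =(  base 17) 2f3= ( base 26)164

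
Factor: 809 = 809^1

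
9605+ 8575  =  18180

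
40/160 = 1/4 = 0.25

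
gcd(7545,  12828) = 3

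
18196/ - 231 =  -79 + 53/231= - 78.77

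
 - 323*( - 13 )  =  4199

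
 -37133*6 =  - 222798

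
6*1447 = 8682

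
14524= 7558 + 6966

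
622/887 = 622/887 = 0.70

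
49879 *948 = 47285292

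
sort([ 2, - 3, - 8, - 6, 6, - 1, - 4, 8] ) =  [ - 8, - 6, - 4, - 3, - 1, 2, 6, 8]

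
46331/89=46331/89 = 520.57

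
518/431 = 518/431 = 1.20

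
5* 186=930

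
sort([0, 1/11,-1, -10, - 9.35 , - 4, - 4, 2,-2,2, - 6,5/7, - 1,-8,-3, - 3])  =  [ - 10,-9.35, - 8,-6, - 4, - 4, - 3,-3,-2,-1,-1,0,1/11,5/7,2,  2 ]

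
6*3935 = 23610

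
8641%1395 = 271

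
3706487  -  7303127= - 3596640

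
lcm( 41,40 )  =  1640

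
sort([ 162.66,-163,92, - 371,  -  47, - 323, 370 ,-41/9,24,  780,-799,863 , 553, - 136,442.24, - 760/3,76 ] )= [ - 799, - 371, - 323, - 760/3, - 163, - 136, - 47, - 41/9,24, 76,92, 162.66,370, 442.24,553,  780,863 ] 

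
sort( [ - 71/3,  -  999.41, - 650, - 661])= [ - 999.41,  -  661 , - 650,-71/3 ] 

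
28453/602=47+159/602 = 47.26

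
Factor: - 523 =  - 523^1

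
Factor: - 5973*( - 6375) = 38077875=3^2 * 5^3*11^1*17^1*181^1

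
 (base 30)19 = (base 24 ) 1f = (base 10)39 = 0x27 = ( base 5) 124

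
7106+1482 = 8588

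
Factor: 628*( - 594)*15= -5595480 = - 2^3*3^4 *5^1*11^1*157^1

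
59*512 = 30208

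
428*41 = 17548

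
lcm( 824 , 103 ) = 824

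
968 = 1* 968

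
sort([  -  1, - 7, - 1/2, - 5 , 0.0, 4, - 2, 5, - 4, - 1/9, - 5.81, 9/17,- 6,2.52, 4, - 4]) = [ - 7,  -  6,-5.81, - 5, - 4, - 4, - 2,  -  1,- 1/2, - 1/9, 0.0 , 9/17, 2.52,4, 4,5] 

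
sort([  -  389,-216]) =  [-389, -216]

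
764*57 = 43548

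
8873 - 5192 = 3681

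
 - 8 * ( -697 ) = 5576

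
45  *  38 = 1710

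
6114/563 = 10 + 484/563 =10.86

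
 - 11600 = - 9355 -2245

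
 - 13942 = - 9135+-4807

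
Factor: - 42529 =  - 71^1 * 599^1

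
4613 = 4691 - 78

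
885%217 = 17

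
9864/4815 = 1096/535 = 2.05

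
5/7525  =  1/1505  =  0.00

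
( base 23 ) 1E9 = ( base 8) 1534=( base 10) 860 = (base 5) 11420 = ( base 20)230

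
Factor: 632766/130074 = 647/133 = 7^(  -  1)*19^( - 1)*647^1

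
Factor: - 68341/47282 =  - 2^ ( - 1)*7^1*13^1*47^( - 1)*503^( - 1)*751^1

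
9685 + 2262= 11947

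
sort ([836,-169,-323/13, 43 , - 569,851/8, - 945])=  [ - 945 ,  -  569, - 169, - 323/13,43,851/8, 836]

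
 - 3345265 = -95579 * 35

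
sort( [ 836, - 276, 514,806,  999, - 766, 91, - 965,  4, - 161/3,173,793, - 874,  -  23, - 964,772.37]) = [ - 965, - 964, - 874, - 766, - 276 , - 161/3, - 23 , 4, 91, 173 , 514, 772.37,793,806,836,999]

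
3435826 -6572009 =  - 3136183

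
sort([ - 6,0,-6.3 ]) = [ -6.3, - 6,0]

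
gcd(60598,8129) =739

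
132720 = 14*9480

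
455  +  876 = 1331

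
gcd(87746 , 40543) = 1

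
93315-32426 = 60889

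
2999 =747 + 2252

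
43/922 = 43/922 =0.05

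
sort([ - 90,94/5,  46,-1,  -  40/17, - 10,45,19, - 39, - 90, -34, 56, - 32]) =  [-90 ,-90, - 39,-34, - 32,-10,  -  40/17 ,-1 , 94/5, 19,45, 46 , 56]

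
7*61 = 427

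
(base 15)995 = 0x875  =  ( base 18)6c5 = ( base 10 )2165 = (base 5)32130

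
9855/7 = 1407 + 6/7 = 1407.86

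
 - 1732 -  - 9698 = 7966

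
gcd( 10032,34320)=528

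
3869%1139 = 452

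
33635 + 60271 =93906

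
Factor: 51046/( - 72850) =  - 25523/36425=- 5^( - 2 )*31^( - 1)*47^( - 1) *25523^1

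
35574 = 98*363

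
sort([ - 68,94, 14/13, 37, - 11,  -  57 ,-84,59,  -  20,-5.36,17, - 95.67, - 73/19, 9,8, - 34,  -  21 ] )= [  -  95.67,  -  84, - 68, - 57, -34, - 21, - 20,  -  11,- 5.36, - 73/19,14/13,8 , 9, 17 , 37,59,94]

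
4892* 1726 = 8443592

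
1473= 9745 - 8272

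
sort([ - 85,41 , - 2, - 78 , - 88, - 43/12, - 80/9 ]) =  [ - 88, - 85, - 78, - 80/9, - 43/12, - 2,41]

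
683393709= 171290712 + 512102997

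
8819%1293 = 1061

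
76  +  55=131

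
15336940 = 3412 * 4495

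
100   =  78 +22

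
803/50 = 803/50  =  16.06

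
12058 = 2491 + 9567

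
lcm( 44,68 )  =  748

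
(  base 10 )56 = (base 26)24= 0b111000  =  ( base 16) 38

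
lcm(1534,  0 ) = 0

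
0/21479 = 0  =  0.00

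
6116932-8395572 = -2278640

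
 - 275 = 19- 294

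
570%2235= 570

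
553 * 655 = 362215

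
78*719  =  56082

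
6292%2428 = 1436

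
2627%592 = 259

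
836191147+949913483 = 1786104630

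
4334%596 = 162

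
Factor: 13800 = 2^3 * 3^1*5^2*23^1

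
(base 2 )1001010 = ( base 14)54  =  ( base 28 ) 2i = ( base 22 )38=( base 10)74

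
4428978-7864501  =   -3435523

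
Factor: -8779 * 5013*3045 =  - 3^3*5^1 * 7^1*29^1 * 557^1 * 8779^1 = - 134007791715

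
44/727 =44/727  =  0.06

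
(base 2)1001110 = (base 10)78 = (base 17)4A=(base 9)86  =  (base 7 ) 141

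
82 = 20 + 62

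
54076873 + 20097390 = 74174263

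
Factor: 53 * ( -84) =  - 4452 = - 2^2*3^1*7^1 * 53^1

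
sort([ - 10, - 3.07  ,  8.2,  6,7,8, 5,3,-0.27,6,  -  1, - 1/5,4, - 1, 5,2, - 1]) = [ - 10, - 3.07 ,-1 , - 1, -1,  -  0.27, - 1/5,2,3,4,5, 5,6,  6 , 7,8,  8.2 ] 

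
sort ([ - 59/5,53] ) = [-59/5,53 ] 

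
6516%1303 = 1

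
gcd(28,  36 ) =4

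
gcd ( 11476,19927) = 1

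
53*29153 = 1545109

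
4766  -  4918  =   - 152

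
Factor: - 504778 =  -2^1*67^1*3767^1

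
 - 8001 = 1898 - 9899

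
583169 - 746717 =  - 163548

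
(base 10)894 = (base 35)PJ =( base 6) 4050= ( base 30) TO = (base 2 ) 1101111110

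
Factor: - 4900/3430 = - 2^1*5^1*7^( - 1 ) = - 10/7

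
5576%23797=5576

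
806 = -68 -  - 874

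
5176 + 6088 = 11264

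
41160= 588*70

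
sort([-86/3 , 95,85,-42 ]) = [ - 42, - 86/3 , 85,95 ] 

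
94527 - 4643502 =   -  4548975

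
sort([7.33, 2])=[ 2, 7.33]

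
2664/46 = 1332/23 = 57.91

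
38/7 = 5+3/7= 5.43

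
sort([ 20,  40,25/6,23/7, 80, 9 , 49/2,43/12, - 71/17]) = [-71/17, 23/7,43/12, 25/6, 9,20, 49/2, 40,80 ] 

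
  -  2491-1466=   -  3957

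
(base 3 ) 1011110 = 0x351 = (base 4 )31101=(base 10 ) 849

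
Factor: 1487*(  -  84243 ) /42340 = -125269341/42340 = -2^ (-2 )*3^1*5^( - 1 )*29^( -1 )*73^(-1)*1487^1*28081^1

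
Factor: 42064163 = 71^1  *592453^1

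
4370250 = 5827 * 750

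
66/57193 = 66/57193 = 0.00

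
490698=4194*117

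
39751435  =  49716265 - 9964830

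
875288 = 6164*142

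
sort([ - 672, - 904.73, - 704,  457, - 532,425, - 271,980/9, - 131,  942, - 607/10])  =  [  -  904.73 , -704, - 672, - 532, - 271, - 131,  -  607/10  ,  980/9,  425,457,942]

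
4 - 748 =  - 744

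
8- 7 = 1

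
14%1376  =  14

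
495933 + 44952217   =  45448150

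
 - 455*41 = - 18655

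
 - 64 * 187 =-11968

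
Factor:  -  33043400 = -2^3 * 5^2 * 13^1*71^1*179^1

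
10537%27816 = 10537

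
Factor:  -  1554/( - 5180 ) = 3/10= 2^( - 1)* 3^1*5^ (-1) 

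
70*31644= 2215080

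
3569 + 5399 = 8968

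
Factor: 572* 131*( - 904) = -2^5 * 11^1*13^1 * 113^1*131^1   =  -  67738528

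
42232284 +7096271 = 49328555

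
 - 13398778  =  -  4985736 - 8413042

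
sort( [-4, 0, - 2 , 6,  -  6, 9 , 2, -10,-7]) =[  -  10,-7,  -  6, - 4, - 2,0, 2,6, 9]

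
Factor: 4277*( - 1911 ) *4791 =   -  39158505477 = - 3^2* 7^3*13^2  *47^1*1597^1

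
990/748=1+11/34 = 1.32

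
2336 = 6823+- 4487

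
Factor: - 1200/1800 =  - 2^1*3^( -1 )  =  - 2/3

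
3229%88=61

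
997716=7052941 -6055225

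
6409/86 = 6409/86 = 74.52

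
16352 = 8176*2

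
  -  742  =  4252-4994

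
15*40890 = 613350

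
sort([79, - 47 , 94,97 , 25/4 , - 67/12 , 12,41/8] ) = [-47, - 67/12,41/8,25/4,12  ,  79,94, 97 ]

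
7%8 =7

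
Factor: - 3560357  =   - 43^1*82799^1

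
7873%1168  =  865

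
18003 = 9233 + 8770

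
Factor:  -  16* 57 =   -  2^4 * 3^1*19^1  =  -912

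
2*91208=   182416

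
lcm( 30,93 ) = 930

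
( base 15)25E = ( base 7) 1400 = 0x21b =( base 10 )539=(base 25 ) LE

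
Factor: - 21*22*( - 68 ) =31416   =  2^3* 3^1*7^1 *11^1 * 17^1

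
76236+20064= 96300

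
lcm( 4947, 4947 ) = 4947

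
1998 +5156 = 7154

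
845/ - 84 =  - 11  +  79/84 = - 10.06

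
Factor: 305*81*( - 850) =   -  20999250 = - 2^1*3^4 * 5^3*17^1 * 61^1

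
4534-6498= - 1964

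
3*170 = 510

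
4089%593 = 531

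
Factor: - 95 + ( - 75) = - 170 = - 2^1*5^1 * 17^1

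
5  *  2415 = 12075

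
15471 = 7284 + 8187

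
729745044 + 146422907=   876167951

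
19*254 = 4826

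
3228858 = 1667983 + 1560875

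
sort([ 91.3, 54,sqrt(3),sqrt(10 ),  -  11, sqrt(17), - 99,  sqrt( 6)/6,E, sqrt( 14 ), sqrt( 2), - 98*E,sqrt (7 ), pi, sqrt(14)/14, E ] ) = [ - 98 * E ,-99, - 11,  sqrt(14 ) /14,  sqrt (6 )/6, sqrt (2),  sqrt(3),  sqrt( 7), E, E,pi, sqrt(10 ),sqrt( 14),  sqrt( 17),54, 91.3 ] 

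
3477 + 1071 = 4548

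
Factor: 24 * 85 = 2040 = 2^3*3^1*5^1 *17^1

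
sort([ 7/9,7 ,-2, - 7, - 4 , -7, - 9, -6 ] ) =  [ -9,  -  7, - 7, - 6,  -  4, - 2,7/9,7]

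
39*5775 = 225225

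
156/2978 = 78/1489 = 0.05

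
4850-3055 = 1795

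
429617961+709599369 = 1139217330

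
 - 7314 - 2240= - 9554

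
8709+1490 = 10199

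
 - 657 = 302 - 959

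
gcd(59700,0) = 59700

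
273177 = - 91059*( - 3)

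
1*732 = 732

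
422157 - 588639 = -166482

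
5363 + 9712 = 15075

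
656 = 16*41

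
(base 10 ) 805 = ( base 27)12m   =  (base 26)14P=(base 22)1ED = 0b1100100101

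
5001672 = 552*9061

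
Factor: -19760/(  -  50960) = 19/49 = 7^(-2 )*19^1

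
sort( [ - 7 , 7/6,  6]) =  [  -  7, 7/6, 6 ]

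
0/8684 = 0 = 0.00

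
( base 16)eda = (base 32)3mq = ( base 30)46m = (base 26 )5g6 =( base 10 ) 3802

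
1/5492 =1/5492 = 0.00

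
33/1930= 33/1930  =  0.02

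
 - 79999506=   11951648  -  91951154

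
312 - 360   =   - 48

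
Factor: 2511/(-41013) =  - 3^1 * 7^( - 2) = - 3/49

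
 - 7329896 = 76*(-96446)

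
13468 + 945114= 958582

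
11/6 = 11/6 =1.83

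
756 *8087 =6113772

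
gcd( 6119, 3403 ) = 1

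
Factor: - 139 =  - 139^1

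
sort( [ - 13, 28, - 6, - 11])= [ - 13,  -  11 , - 6,28] 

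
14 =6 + 8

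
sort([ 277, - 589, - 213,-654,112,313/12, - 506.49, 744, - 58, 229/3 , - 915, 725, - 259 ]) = [ - 915,-654, - 589, - 506.49 , - 259, - 213, - 58, 313/12,229/3,112, 277, 725,744] 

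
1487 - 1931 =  - 444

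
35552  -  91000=  -  55448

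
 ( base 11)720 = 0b1101100101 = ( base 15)3ce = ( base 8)1545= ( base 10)869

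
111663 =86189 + 25474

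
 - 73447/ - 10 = 7344 + 7/10 = 7344.70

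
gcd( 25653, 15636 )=3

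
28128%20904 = 7224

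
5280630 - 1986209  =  3294421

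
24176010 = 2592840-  - 21583170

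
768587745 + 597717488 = 1366305233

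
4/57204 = 1/14301 = 0.00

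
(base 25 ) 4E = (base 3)11020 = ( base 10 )114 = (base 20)5E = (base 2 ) 1110010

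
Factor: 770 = 2^1*5^1*7^1*11^1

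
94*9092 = 854648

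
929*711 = 660519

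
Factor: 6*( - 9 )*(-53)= 2862 = 2^1*3^3*53^1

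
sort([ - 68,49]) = [ - 68 , 49] 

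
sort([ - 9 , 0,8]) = [ - 9,0,8] 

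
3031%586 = 101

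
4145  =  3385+760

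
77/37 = 2+3/37 = 2.08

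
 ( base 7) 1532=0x263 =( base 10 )611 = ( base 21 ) 182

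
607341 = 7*86763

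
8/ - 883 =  - 1 + 875/883 = -0.01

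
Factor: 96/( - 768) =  - 2^( - 3)=-1/8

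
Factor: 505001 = 7^1*19^1 *3797^1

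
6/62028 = 1/10338= 0.00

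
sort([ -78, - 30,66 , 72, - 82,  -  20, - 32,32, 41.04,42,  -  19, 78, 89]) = [ -82, - 78, - 32, - 30,  -  20 , - 19,32,41.04,42, 66, 72,78,89] 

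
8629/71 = 8629/71 = 121.54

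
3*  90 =270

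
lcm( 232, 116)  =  232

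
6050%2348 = 1354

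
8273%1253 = 755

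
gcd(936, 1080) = 72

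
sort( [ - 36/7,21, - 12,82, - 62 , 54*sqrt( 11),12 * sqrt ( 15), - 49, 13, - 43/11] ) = [ - 62,-49, - 12, - 36/7 , - 43/11 , 13,21,  12*sqrt( 15),82,54*sqrt(11) ]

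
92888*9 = 835992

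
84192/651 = 28064/217 = 129.33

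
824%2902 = 824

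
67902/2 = 33951  =  33951.00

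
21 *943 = 19803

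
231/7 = 33 =33.00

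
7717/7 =7717/7 = 1102.43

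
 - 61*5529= -337269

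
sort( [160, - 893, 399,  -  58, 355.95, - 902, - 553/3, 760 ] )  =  [-902, - 893,-553/3, - 58, 160 , 355.95, 399,760 ] 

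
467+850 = 1317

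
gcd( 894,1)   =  1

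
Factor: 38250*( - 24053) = -920027250= - 2^1*3^2*5^3* 17^1*67^1*359^1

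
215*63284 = 13606060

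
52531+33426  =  85957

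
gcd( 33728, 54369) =1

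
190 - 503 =-313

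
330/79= 330/79 =4.18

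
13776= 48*287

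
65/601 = 65/601  =  0.11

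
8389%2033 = 257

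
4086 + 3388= 7474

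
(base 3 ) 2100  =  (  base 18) 39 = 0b111111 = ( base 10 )63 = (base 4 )333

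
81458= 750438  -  668980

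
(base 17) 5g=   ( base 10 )101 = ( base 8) 145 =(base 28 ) 3h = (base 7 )203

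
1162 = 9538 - 8376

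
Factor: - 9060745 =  - 5^1*17^1*37^1*43^1*67^1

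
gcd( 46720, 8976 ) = 16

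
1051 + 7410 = 8461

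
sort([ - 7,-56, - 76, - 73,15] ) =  [ - 76, - 73, - 56, -7, 15 ]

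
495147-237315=257832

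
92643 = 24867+67776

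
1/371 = 1/371=0.00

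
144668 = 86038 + 58630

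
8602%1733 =1670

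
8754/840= 1459/140 = 10.42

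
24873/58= 24873/58=428.84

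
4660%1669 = 1322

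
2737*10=27370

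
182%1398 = 182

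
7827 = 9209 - 1382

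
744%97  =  65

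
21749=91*239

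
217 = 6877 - 6660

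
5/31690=1/6338 =0.00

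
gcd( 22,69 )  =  1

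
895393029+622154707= 1517547736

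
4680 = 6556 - 1876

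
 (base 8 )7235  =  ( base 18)B9F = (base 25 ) 5og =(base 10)3741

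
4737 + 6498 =11235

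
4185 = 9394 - 5209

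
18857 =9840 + 9017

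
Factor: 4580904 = 2^3*3^1*190871^1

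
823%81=13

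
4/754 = 2/377 = 0.01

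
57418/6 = 28709/3 = 9569.67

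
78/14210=39/7105 = 0.01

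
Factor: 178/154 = 7^( - 1 )*11^( - 1)*89^1 = 89/77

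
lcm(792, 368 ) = 36432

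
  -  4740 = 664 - 5404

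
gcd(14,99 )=1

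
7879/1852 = 4+471/1852= 4.25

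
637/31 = 637/31 = 20.55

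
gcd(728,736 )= 8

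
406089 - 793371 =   -  387282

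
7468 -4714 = 2754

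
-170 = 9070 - 9240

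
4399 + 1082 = 5481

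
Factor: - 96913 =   -  199^1*487^1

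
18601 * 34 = 632434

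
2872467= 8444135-5571668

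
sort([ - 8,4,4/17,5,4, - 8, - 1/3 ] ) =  [ - 8, - 8,  -  1/3,4/17,4,4,  5] 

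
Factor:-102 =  - 2^1 * 3^1 * 17^1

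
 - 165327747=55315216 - 220642963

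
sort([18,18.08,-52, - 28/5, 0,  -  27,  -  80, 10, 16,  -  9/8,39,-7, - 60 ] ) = [ - 80, - 60, - 52,-27,  -  7,-28/5, - 9/8,0, 10,16 , 18,18.08,39]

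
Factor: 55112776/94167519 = 2^3*3^( - 1)*17^1*4969^ ( - 1 )*6317^ ( - 1)*405241^1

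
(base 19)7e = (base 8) 223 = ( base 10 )147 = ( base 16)93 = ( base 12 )103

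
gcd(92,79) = 1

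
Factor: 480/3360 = 7^ ( - 1)= 1/7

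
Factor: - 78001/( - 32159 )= 7^1*11^1 * 1013^1 * 32159^(-1)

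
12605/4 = 3151 + 1/4 = 3151.25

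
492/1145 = 492/1145 = 0.43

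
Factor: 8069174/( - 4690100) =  - 2^( - 1 )*5^( - 2 )*1867^1*2161^1*46901^( - 1) = - 4034587/2345050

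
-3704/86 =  - 1852/43 = -  43.07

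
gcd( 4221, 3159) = 9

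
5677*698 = 3962546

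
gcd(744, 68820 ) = 372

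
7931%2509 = 404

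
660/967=660/967 = 0.68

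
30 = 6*5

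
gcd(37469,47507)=1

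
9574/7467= 9574/7467 = 1.28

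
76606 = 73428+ 3178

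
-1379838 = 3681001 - 5060839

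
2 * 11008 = 22016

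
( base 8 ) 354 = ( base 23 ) a6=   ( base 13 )152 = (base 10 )236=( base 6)1032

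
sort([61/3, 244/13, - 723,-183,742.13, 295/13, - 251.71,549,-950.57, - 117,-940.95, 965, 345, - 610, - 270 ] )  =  [  -  950.57, - 940.95, - 723, - 610, -270, - 251.71, - 183, - 117 , 244/13,61/3,295/13,345, 549,  742.13,965]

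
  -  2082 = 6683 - 8765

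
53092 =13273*4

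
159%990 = 159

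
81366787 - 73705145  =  7661642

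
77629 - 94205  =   - 16576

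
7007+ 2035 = 9042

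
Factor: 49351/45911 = 17^1*31^(-1)*1481^( - 1 )*2903^1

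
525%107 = 97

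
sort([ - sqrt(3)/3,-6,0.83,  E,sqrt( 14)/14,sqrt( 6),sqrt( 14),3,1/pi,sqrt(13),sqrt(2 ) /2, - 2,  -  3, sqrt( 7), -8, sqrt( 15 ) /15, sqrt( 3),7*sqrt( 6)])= [ - 8, - 6,- 3,-2 , - sqrt(3) /3,sqrt( 15)/15 , sqrt ( 14)/14,1/pi,sqrt( 2) /2,0.83,sqrt( 3),sqrt( 6 ),sqrt( 7),E,3, sqrt ( 13) , sqrt( 14),7*sqrt (6)]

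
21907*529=11588803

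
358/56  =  6 + 11/28 = 6.39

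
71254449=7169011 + 64085438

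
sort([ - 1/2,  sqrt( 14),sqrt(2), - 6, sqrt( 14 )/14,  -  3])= [ - 6, - 3 , - 1/2,sqrt (14) /14, sqrt( 2),sqrt(14) ] 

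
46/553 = 46/553 = 0.08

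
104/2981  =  104/2981 = 0.03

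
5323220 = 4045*1316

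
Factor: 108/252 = 3/7 = 3^1 * 7^( - 1) 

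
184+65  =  249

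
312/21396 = 26/1783 = 0.01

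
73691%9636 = 6239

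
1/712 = 1/712 = 0.00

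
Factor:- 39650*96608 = -3830507200= - 2^6* 5^2 * 13^1 * 61^1*3019^1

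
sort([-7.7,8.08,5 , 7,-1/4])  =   [ - 7.7,-1/4,5, 7,8.08 ] 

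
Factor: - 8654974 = -2^1*139^1*163^1*191^1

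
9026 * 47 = 424222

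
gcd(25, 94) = 1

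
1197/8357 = 1197/8357 =0.14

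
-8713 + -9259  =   - 17972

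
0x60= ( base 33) 2u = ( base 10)96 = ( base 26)3i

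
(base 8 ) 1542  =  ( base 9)1162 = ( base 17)2GG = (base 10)866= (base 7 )2345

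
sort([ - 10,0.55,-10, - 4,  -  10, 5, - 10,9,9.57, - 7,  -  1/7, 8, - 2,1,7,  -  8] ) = [ - 10, - 10, - 10, - 10,  -  8, - 7, -4 , - 2, - 1/7,  0.55,  1, 5,7,8,9,9.57] 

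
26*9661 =251186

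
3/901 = 3/901 = 0.00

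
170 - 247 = -77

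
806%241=83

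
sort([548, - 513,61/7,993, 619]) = [-513,61/7,548,619, 993 ] 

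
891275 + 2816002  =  3707277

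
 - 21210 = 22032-43242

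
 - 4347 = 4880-9227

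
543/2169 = 181/723 = 0.25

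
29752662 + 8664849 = 38417511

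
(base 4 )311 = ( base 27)1q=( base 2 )110101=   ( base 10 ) 53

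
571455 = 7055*81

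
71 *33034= 2345414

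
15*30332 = 454980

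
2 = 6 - 4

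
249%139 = 110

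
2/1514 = 1/757=0.00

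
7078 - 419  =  6659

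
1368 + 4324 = 5692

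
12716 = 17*748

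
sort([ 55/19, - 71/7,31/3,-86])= [ - 86,-71/7,  55/19,31/3]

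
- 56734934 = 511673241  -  568408175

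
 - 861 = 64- 925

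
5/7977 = 5/7977= 0.00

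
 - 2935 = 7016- 9951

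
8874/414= 21 + 10/23 = 21.43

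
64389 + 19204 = 83593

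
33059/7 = 33059/7  =  4722.71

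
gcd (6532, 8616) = 4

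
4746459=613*7743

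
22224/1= 22224 = 22224.00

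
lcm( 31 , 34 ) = 1054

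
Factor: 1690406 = 2^1*845203^1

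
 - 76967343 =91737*(-839)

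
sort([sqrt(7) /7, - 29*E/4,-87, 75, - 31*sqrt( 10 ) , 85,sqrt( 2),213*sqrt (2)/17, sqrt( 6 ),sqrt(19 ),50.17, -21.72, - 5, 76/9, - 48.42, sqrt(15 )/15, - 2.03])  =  [ - 31*sqrt ( 10), - 87, - 48.42, - 21.72,-29*E/4,- 5, - 2.03,sqrt(15) /15, sqrt(7)/7, sqrt(2 ),  sqrt (6), sqrt(19), 76/9 , 213 * sqrt(2)/17, 50.17, 75, 85 ]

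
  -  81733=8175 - 89908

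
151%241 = 151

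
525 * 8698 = 4566450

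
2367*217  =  513639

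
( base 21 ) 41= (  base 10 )85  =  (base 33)2j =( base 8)125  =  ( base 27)34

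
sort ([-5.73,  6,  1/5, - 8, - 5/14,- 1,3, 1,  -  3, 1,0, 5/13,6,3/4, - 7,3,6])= [ - 8, - 7,-5.73, - 3, - 1, - 5/14,0,1/5, 5/13, 3/4,1 , 1,3 , 3,  6,6, 6] 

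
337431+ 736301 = 1073732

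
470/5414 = 235/2707 = 0.09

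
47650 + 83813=131463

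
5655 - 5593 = 62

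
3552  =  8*444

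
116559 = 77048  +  39511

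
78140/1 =78140 = 78140.00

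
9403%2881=760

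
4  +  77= 81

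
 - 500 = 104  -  604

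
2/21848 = 1/10924 =0.00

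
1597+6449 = 8046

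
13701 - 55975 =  - 42274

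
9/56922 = 3/18974 = 0.00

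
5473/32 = 171 + 1/32= 171.03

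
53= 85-32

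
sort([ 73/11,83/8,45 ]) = [ 73/11, 83/8,45]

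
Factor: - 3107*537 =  - 3^1*13^1 * 179^1*239^1 = -1668459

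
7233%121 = 94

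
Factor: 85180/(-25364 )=-5^1*17^(-1)*373^(-1)* 4259^1 = - 21295/6341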